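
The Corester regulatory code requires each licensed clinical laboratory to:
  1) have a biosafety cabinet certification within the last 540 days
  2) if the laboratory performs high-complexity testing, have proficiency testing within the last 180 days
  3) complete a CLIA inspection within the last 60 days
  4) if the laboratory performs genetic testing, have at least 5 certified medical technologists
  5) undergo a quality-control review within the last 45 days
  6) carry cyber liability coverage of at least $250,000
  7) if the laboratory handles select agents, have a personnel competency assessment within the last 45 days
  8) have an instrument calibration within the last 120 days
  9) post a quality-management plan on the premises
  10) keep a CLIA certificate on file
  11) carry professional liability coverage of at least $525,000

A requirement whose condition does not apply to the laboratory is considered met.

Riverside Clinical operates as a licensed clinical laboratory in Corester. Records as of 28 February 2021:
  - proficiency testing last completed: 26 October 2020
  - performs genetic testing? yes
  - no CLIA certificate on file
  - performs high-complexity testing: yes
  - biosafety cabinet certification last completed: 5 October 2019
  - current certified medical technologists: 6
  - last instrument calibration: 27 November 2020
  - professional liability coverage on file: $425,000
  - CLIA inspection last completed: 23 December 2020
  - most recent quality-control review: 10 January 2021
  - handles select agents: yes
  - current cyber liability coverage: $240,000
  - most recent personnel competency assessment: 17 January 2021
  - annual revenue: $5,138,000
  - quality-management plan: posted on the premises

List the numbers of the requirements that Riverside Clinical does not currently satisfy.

3, 5, 6, 10, 11

1. biosafety cabinet certification 512 days ago vs limit 540 → met
2. condition 'performs high-complexity testing' holds; proficiency testing 125 days ago vs limit 180 → met
3. CLIA inspection 67 days ago vs limit 60 → not met
4. condition 'performs genetic testing' holds; certified medical technologists 6 ≥ 5 → met
5. quality-control review 49 days ago vs limit 45 → not met
6. cyber liability coverage $240,000 < $250,000 → not met
7. condition 'handles select agents' holds; personnel competency assessment 42 days ago vs limit 45 → met
8. instrument calibration 93 days ago vs limit 120 → met
9. quality-management plan present → met
10. CLIA certificate absent → not met
11. professional liability coverage $425,000 < $525,000 → not met
Not met: 3, 5, 6, 10, 11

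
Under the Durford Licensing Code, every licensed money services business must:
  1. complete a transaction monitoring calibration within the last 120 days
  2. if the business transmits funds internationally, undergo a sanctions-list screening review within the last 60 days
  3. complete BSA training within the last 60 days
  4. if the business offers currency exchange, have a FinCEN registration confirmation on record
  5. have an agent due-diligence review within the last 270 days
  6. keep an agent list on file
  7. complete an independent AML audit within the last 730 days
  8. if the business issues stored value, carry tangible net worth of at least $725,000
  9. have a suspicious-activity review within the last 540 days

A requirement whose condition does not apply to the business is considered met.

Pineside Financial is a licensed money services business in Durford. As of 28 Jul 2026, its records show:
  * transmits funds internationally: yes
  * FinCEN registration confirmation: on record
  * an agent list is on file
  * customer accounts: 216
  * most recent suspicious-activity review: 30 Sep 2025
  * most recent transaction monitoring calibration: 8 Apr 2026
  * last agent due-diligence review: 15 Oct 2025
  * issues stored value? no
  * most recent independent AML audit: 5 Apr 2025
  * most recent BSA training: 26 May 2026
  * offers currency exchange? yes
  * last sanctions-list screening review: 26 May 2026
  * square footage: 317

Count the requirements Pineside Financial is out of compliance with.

3

1. transaction monitoring calibration 111 days ago vs limit 120 → met
2. condition 'transmits funds internationally' holds; sanctions-list screening review 63 days ago vs limit 60 → not met
3. BSA training 63 days ago vs limit 60 → not met
4. condition 'offers currency exchange' holds; FinCEN registration confirmation present → met
5. agent due-diligence review 286 days ago vs limit 270 → not met
6. agent list present → met
7. independent AML audit 479 days ago vs limit 730 → met
8. condition 'issues stored value' does not hold → requirement n/a → met
9. suspicious-activity review 301 days ago vs limit 540 → met
Not met: 3 of 9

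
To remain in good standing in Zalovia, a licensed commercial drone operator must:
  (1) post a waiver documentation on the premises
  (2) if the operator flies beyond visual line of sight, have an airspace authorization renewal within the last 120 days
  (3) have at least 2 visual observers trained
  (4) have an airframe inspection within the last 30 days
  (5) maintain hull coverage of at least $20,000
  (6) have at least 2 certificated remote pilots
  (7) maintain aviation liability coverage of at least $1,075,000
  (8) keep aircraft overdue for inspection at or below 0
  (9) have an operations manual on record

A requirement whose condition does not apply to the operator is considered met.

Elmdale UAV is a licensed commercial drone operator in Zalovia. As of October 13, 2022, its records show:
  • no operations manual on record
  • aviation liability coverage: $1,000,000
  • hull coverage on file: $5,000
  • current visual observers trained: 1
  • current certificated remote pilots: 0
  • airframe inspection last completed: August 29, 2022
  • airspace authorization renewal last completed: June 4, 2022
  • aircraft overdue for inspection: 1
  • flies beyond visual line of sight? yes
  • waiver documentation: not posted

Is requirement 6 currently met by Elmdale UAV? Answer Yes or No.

No

6. certificated remote pilots 0 < 2 → not met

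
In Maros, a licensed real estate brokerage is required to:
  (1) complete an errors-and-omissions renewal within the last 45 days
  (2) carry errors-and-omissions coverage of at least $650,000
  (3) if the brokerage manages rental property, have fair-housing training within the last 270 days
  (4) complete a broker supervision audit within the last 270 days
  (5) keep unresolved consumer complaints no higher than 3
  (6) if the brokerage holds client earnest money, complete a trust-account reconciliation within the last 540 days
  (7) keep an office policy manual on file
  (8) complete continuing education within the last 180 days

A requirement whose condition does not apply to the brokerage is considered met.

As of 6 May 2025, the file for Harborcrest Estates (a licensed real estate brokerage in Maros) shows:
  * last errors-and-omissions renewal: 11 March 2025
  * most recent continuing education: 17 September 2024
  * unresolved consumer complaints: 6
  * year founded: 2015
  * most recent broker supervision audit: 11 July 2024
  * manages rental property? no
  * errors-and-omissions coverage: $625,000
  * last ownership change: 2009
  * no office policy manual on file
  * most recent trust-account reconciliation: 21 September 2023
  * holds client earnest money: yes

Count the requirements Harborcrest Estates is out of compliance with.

7

1. errors-and-omissions renewal 56 days ago vs limit 45 → not met
2. errors-and-omissions coverage $625,000 < $650,000 → not met
3. condition 'manages rental property' does not hold → requirement n/a → met
4. broker supervision audit 299 days ago vs limit 270 → not met
5. unresolved consumer complaints 6 > 3 → not met
6. condition 'holds client earnest money' holds; trust-account reconciliation 593 days ago vs limit 540 → not met
7. office policy manual absent → not met
8. continuing education 231 days ago vs limit 180 → not met
Not met: 7 of 8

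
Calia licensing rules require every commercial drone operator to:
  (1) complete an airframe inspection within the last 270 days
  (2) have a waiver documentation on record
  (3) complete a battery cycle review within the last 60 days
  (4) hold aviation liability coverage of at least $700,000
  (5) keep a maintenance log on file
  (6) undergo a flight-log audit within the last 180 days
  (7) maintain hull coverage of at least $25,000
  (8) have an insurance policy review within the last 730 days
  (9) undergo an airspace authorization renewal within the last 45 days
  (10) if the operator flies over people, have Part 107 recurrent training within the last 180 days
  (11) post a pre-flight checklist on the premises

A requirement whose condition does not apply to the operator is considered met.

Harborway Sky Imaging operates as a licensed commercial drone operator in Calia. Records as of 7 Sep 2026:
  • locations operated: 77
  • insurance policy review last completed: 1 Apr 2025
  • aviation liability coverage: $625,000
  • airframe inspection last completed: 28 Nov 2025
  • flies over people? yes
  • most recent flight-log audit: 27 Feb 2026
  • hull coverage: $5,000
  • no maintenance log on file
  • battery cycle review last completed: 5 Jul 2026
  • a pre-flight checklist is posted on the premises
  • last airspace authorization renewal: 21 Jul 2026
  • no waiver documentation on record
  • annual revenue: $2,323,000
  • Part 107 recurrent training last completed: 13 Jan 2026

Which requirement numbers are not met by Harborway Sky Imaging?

1, 2, 3, 4, 5, 6, 7, 9, 10

1. airframe inspection 283 days ago vs limit 270 → not met
2. waiver documentation absent → not met
3. battery cycle review 64 days ago vs limit 60 → not met
4. aviation liability coverage $625,000 < $700,000 → not met
5. maintenance log absent → not met
6. flight-log audit 192 days ago vs limit 180 → not met
7. hull coverage $5,000 < $25,000 → not met
8. insurance policy review 524 days ago vs limit 730 → met
9. airspace authorization renewal 48 days ago vs limit 45 → not met
10. condition 'flies over people' holds; Part 107 recurrent training 237 days ago vs limit 180 → not met
11. pre-flight checklist present → met
Not met: 1, 2, 3, 4, 5, 6, 7, 9, 10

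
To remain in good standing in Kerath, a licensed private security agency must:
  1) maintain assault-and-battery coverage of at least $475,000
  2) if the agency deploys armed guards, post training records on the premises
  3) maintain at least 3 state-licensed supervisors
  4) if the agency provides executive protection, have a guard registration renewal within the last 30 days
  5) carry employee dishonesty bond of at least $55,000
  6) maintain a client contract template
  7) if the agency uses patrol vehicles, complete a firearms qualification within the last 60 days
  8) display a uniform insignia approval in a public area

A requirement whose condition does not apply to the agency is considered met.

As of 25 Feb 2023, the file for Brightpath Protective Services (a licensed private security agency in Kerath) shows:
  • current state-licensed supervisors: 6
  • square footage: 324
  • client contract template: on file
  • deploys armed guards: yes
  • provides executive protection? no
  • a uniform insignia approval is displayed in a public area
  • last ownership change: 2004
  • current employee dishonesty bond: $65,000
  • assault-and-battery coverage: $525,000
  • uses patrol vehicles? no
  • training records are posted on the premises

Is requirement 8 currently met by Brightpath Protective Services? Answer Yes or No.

Yes

8. uniform insignia approval present → met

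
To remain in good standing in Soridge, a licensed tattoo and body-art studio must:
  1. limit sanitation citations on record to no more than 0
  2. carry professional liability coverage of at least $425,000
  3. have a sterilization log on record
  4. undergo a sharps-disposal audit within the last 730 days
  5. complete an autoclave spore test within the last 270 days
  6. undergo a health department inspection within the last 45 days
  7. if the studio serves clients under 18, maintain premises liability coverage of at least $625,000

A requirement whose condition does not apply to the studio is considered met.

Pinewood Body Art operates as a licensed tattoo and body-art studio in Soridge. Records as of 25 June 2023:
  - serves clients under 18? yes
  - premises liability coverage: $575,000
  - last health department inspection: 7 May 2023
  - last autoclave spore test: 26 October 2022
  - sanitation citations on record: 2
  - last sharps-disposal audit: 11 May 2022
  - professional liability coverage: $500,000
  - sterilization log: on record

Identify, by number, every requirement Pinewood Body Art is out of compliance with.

1. sanitation citations on record 2 > 0 → not met
2. professional liability coverage $500,000 ≥ $425,000 → met
3. sterilization log present → met
4. sharps-disposal audit 410 days ago vs limit 730 → met
5. autoclave spore test 242 days ago vs limit 270 → met
6. health department inspection 49 days ago vs limit 45 → not met
7. condition 'serves clients under 18' holds; premises liability coverage $575,000 < $625,000 → not met
Not met: 1, 6, 7

1, 6, 7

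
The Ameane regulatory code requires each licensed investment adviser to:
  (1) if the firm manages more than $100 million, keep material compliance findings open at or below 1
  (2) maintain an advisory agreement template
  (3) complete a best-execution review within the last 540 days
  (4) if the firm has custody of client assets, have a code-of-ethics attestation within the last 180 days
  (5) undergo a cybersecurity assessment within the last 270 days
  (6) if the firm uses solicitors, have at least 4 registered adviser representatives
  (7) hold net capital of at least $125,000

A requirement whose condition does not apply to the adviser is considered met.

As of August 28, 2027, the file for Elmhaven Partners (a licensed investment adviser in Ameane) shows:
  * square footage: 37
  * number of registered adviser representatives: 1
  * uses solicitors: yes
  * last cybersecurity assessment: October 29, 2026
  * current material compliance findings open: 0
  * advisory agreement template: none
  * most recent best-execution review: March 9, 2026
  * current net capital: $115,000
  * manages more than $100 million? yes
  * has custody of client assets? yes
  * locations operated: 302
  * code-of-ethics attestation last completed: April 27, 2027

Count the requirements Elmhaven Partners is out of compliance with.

1. condition 'manages more than $100 million' holds; material compliance findings open 0 ≤ 1 → met
2. advisory agreement template absent → not met
3. best-execution review 537 days ago vs limit 540 → met
4. condition 'has custody of client assets' holds; code-of-ethics attestation 123 days ago vs limit 180 → met
5. cybersecurity assessment 303 days ago vs limit 270 → not met
6. condition 'uses solicitors' holds; registered adviser representatives 1 < 4 → not met
7. net capital $115,000 < $125,000 → not met
Not met: 4 of 7

4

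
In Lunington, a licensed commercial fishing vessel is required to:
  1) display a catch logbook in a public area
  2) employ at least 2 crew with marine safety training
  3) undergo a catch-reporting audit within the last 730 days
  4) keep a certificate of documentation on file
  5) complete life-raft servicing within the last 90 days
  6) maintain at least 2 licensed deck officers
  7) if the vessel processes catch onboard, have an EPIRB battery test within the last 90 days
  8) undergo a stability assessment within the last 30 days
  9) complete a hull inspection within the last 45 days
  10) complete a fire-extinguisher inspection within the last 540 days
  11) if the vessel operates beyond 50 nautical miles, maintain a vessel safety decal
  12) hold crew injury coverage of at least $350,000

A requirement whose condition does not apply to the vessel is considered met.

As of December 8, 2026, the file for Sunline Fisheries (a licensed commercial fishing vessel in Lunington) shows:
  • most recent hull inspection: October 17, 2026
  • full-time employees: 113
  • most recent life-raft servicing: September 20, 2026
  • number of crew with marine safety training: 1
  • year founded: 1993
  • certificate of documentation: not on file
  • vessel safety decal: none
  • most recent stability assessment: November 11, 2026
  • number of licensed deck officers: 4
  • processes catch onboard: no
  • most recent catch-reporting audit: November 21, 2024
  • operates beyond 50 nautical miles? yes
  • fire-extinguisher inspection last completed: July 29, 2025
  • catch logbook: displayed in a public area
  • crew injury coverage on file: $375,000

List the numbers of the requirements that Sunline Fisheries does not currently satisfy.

1. catch logbook present → met
2. crew with marine safety training 1 < 2 → not met
3. catch-reporting audit 747 days ago vs limit 730 → not met
4. certificate of documentation absent → not met
5. life-raft servicing 79 days ago vs limit 90 → met
6. licensed deck officers 4 ≥ 2 → met
7. condition 'processes catch onboard' does not hold → requirement n/a → met
8. stability assessment 27 days ago vs limit 30 → met
9. hull inspection 52 days ago vs limit 45 → not met
10. fire-extinguisher inspection 497 days ago vs limit 540 → met
11. condition 'operates beyond 50 nautical miles' holds; vessel safety decal absent → not met
12. crew injury coverage $375,000 ≥ $350,000 → met
Not met: 2, 3, 4, 9, 11

2, 3, 4, 9, 11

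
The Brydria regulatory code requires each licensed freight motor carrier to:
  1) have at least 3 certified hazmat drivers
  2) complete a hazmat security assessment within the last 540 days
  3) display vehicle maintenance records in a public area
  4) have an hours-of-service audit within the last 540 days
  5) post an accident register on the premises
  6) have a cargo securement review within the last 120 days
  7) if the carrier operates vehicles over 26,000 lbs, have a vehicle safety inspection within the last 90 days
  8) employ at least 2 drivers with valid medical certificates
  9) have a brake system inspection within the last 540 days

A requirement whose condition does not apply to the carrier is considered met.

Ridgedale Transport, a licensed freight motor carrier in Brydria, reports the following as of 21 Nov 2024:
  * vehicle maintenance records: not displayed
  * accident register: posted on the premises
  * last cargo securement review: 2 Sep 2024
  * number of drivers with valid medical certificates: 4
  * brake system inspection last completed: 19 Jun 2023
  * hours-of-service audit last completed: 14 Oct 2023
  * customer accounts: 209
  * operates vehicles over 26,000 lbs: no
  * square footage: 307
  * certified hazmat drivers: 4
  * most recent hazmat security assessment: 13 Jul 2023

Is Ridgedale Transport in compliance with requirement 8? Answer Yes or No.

Yes

8. drivers with valid medical certificates 4 ≥ 2 → met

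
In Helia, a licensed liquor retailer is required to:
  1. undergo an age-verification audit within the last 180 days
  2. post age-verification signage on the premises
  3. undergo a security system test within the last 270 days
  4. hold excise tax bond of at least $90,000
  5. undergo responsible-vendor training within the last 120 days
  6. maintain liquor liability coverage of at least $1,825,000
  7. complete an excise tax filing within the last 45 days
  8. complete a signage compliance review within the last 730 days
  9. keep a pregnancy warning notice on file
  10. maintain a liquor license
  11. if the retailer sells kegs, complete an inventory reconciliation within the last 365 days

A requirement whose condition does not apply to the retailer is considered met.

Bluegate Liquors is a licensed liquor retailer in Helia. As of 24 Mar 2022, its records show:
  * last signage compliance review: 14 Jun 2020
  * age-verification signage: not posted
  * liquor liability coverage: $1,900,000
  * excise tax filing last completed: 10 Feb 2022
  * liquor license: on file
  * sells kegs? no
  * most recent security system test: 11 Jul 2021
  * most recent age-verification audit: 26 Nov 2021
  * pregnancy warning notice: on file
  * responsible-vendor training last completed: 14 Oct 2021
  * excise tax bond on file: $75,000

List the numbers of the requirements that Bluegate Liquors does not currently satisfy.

2, 4, 5

1. age-verification audit 118 days ago vs limit 180 → met
2. age-verification signage absent → not met
3. security system test 256 days ago vs limit 270 → met
4. excise tax bond $75,000 < $90,000 → not met
5. responsible-vendor training 161 days ago vs limit 120 → not met
6. liquor liability coverage $1,900,000 ≥ $1,825,000 → met
7. excise tax filing 42 days ago vs limit 45 → met
8. signage compliance review 648 days ago vs limit 730 → met
9. pregnancy warning notice present → met
10. liquor license present → met
11. condition 'sells kegs' does not hold → requirement n/a → met
Not met: 2, 4, 5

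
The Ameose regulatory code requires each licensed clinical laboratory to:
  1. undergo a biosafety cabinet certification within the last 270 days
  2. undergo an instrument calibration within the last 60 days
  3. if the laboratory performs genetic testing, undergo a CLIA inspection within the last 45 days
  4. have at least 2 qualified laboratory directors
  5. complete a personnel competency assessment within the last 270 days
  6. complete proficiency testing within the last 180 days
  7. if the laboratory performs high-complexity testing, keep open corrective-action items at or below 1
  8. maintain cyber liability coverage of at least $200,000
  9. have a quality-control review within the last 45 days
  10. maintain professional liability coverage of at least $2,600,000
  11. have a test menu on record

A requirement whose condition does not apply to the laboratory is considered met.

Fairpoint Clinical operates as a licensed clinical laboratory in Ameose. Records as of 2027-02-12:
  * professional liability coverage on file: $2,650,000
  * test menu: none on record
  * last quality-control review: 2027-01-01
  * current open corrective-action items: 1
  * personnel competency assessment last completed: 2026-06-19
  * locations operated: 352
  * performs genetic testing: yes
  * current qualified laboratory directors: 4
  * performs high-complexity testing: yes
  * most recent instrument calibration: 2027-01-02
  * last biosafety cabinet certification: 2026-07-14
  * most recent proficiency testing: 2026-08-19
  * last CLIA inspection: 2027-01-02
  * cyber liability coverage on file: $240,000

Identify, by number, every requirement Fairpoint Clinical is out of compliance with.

1. biosafety cabinet certification 213 days ago vs limit 270 → met
2. instrument calibration 41 days ago vs limit 60 → met
3. condition 'performs genetic testing' holds; CLIA inspection 41 days ago vs limit 45 → met
4. qualified laboratory directors 4 ≥ 2 → met
5. personnel competency assessment 238 days ago vs limit 270 → met
6. proficiency testing 177 days ago vs limit 180 → met
7. condition 'performs high-complexity testing' holds; open corrective-action items 1 ≤ 1 → met
8. cyber liability coverage $240,000 ≥ $200,000 → met
9. quality-control review 42 days ago vs limit 45 → met
10. professional liability coverage $2,650,000 ≥ $2,600,000 → met
11. test menu absent → not met
Not met: 11

11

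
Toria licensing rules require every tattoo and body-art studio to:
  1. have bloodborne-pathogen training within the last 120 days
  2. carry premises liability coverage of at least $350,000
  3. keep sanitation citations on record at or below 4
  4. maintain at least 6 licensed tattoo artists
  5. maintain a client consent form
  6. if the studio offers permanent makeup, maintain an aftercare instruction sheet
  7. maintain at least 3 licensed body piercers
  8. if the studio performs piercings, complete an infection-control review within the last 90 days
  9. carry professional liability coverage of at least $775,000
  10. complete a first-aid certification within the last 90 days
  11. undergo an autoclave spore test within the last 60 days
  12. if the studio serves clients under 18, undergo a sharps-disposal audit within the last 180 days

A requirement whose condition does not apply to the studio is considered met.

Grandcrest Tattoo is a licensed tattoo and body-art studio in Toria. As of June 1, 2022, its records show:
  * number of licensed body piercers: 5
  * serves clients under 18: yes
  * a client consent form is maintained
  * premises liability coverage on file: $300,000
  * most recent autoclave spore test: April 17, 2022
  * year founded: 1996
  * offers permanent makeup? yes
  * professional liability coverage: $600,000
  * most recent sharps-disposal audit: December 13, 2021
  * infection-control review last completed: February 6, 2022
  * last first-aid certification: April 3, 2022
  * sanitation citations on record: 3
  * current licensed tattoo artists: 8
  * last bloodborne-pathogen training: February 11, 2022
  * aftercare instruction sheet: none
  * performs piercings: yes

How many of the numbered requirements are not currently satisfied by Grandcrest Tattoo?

4

1. bloodborne-pathogen training 110 days ago vs limit 120 → met
2. premises liability coverage $300,000 < $350,000 → not met
3. sanitation citations on record 3 ≤ 4 → met
4. licensed tattoo artists 8 ≥ 6 → met
5. client consent form present → met
6. condition 'offers permanent makeup' holds; aftercare instruction sheet absent → not met
7. licensed body piercers 5 ≥ 3 → met
8. condition 'performs piercings' holds; infection-control review 115 days ago vs limit 90 → not met
9. professional liability coverage $600,000 < $775,000 → not met
10. first-aid certification 59 days ago vs limit 90 → met
11. autoclave spore test 45 days ago vs limit 60 → met
12. condition 'serves clients under 18' holds; sharps-disposal audit 170 days ago vs limit 180 → met
Not met: 4 of 12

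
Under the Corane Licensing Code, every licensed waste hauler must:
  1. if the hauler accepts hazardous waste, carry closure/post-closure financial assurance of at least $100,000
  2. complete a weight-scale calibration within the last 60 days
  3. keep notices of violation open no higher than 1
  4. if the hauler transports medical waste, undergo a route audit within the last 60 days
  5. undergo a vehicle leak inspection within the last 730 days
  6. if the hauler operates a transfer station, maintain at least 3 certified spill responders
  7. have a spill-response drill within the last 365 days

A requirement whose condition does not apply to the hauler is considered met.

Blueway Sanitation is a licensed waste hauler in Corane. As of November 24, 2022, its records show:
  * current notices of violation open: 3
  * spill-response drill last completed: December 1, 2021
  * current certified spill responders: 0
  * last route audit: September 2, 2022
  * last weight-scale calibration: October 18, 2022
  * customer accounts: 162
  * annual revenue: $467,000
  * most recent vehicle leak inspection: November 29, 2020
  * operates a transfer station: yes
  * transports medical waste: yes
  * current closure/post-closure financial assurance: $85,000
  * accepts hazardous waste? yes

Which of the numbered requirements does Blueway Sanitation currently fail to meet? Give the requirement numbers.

1. condition 'accepts hazardous waste' holds; closure/post-closure financial assurance $85,000 < $100,000 → not met
2. weight-scale calibration 37 days ago vs limit 60 → met
3. notices of violation open 3 > 1 → not met
4. condition 'transports medical waste' holds; route audit 83 days ago vs limit 60 → not met
5. vehicle leak inspection 725 days ago vs limit 730 → met
6. condition 'operates a transfer station' holds; certified spill responders 0 < 3 → not met
7. spill-response drill 358 days ago vs limit 365 → met
Not met: 1, 3, 4, 6

1, 3, 4, 6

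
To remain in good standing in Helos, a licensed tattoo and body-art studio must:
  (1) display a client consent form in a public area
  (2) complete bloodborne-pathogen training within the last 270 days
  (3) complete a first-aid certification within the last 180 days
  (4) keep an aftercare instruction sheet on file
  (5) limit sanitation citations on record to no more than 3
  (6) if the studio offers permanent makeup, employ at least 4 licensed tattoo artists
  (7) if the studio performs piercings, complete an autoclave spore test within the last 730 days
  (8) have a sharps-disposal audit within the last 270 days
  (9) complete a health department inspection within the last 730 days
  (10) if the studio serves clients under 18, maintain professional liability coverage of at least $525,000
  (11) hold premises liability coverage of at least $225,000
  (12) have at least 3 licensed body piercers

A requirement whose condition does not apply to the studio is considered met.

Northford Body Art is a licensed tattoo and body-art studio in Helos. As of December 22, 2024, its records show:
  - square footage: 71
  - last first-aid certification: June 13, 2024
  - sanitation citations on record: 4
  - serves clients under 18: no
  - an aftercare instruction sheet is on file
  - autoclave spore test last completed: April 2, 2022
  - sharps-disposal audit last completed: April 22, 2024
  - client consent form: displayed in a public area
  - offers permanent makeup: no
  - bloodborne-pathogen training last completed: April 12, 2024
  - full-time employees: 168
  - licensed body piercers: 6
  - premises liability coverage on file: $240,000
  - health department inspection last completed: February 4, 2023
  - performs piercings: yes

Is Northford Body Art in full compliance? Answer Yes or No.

No

1. client consent form present → met
2. bloodborne-pathogen training 254 days ago vs limit 270 → met
3. first-aid certification 192 days ago vs limit 180 → not met
4. aftercare instruction sheet present → met
5. sanitation citations on record 4 > 3 → not met
6. condition 'offers permanent makeup' does not hold → requirement n/a → met
7. condition 'performs piercings' holds; autoclave spore test 995 days ago vs limit 730 → not met
8. sharps-disposal audit 244 days ago vs limit 270 → met
9. health department inspection 687 days ago vs limit 730 → met
10. condition 'serves clients under 18' does not hold → requirement n/a → met
11. premises liability coverage $240,000 ≥ $225,000 → met
12. licensed body piercers 6 ≥ 3 → met
Not met: 3, 5, 7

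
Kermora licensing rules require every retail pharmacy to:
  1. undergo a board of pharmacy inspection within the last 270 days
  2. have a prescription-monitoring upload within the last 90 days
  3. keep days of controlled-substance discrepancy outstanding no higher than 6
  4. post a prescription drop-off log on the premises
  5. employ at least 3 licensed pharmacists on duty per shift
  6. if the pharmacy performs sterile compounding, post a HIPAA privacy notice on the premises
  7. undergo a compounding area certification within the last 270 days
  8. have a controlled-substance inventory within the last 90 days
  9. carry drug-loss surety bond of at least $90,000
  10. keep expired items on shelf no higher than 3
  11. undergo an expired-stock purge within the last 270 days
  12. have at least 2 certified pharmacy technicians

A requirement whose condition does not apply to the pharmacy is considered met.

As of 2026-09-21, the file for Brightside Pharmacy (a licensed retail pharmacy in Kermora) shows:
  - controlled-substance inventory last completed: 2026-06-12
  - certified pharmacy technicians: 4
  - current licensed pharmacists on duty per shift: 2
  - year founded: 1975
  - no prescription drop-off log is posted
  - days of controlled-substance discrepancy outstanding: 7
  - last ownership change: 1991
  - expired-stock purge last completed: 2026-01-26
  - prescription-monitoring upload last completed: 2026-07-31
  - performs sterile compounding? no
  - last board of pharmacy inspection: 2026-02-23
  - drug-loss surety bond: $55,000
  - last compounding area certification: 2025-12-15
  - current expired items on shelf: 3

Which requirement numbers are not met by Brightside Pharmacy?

1. board of pharmacy inspection 210 days ago vs limit 270 → met
2. prescription-monitoring upload 52 days ago vs limit 90 → met
3. days of controlled-substance discrepancy outstanding 7 > 6 → not met
4. prescription drop-off log absent → not met
5. licensed pharmacists on duty per shift 2 < 3 → not met
6. condition 'performs sterile compounding' does not hold → requirement n/a → met
7. compounding area certification 280 days ago vs limit 270 → not met
8. controlled-substance inventory 101 days ago vs limit 90 → not met
9. drug-loss surety bond $55,000 < $90,000 → not met
10. expired items on shelf 3 ≤ 3 → met
11. expired-stock purge 238 days ago vs limit 270 → met
12. certified pharmacy technicians 4 ≥ 2 → met
Not met: 3, 4, 5, 7, 8, 9

3, 4, 5, 7, 8, 9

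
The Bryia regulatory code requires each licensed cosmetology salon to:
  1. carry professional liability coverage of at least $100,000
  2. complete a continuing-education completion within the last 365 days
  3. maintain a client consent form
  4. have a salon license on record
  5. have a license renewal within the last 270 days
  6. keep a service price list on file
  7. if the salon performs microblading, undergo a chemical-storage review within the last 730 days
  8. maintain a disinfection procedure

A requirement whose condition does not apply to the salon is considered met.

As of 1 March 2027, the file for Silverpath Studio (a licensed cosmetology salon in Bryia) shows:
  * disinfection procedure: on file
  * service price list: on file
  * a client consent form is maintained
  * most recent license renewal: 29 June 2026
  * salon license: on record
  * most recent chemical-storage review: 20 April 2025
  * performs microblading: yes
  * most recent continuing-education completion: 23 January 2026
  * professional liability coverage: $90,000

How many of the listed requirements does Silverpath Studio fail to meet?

1. professional liability coverage $90,000 < $100,000 → not met
2. continuing-education completion 402 days ago vs limit 365 → not met
3. client consent form present → met
4. salon license present → met
5. license renewal 245 days ago vs limit 270 → met
6. service price list present → met
7. condition 'performs microblading' holds; chemical-storage review 680 days ago vs limit 730 → met
8. disinfection procedure present → met
Not met: 2 of 8

2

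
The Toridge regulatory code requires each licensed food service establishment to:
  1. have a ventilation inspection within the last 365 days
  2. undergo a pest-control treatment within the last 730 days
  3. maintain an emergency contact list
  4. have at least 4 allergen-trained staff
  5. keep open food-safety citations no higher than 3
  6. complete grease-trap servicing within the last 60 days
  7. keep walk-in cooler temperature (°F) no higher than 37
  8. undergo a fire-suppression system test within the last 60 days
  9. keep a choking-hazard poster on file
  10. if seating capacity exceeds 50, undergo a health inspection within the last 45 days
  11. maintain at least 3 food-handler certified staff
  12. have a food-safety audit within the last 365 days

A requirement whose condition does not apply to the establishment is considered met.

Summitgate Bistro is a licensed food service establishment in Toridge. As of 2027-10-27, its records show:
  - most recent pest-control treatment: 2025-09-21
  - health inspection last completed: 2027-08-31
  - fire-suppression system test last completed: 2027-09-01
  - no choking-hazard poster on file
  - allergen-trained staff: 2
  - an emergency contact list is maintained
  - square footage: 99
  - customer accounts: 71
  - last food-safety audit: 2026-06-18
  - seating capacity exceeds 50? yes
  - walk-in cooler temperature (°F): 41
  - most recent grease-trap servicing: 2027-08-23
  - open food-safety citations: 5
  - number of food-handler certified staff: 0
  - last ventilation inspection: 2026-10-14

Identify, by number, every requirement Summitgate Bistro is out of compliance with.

1, 2, 4, 5, 6, 7, 9, 10, 11, 12

1. ventilation inspection 378 days ago vs limit 365 → not met
2. pest-control treatment 766 days ago vs limit 730 → not met
3. emergency contact list present → met
4. allergen-trained staff 2 < 4 → not met
5. open food-safety citations 5 > 3 → not met
6. grease-trap servicing 65 days ago vs limit 60 → not met
7. walk-in cooler temperature (°F) 41 > 37 → not met
8. fire-suppression system test 56 days ago vs limit 60 → met
9. choking-hazard poster absent → not met
10. condition 'seating capacity exceeds 50' holds; health inspection 57 days ago vs limit 45 → not met
11. food-handler certified staff 0 < 3 → not met
12. food-safety audit 496 days ago vs limit 365 → not met
Not met: 1, 2, 4, 5, 6, 7, 9, 10, 11, 12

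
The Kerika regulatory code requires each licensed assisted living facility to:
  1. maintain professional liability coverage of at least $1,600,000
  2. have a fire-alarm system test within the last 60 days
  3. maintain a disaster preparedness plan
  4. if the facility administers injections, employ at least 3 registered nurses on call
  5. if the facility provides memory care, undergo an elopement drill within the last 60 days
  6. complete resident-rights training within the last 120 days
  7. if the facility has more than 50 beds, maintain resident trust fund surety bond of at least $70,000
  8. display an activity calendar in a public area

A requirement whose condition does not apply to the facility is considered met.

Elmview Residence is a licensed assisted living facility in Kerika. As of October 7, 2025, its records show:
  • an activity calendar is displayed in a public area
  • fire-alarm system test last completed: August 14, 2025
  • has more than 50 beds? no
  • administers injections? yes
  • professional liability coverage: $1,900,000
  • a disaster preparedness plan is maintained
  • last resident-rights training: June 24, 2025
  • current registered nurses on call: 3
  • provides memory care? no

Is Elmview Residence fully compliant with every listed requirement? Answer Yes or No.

1. professional liability coverage $1,900,000 ≥ $1,600,000 → met
2. fire-alarm system test 54 days ago vs limit 60 → met
3. disaster preparedness plan present → met
4. condition 'administers injections' holds; registered nurses on call 3 ≥ 3 → met
5. condition 'provides memory care' does not hold → requirement n/a → met
6. resident-rights training 105 days ago vs limit 120 → met
7. condition 'has more than 50 beds' does not hold → requirement n/a → met
8. activity calendar present → met
All met.

Yes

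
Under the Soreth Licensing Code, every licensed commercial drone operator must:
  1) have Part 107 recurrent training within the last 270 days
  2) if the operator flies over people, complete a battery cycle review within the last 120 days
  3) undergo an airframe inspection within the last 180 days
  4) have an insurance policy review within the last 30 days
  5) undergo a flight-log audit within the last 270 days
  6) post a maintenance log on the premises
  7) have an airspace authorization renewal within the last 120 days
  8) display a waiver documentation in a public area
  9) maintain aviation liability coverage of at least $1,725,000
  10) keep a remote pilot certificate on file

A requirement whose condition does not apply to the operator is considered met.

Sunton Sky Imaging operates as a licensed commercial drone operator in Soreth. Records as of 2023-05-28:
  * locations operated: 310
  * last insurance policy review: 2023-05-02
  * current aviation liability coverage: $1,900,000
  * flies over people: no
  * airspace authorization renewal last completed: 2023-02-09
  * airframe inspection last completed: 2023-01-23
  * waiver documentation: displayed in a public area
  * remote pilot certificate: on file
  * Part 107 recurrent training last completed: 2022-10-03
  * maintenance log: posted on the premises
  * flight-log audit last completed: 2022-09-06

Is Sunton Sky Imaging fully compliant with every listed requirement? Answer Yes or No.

Yes

1. Part 107 recurrent training 237 days ago vs limit 270 → met
2. condition 'flies over people' does not hold → requirement n/a → met
3. airframe inspection 125 days ago vs limit 180 → met
4. insurance policy review 26 days ago vs limit 30 → met
5. flight-log audit 264 days ago vs limit 270 → met
6. maintenance log present → met
7. airspace authorization renewal 108 days ago vs limit 120 → met
8. waiver documentation present → met
9. aviation liability coverage $1,900,000 ≥ $1,725,000 → met
10. remote pilot certificate present → met
All met.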